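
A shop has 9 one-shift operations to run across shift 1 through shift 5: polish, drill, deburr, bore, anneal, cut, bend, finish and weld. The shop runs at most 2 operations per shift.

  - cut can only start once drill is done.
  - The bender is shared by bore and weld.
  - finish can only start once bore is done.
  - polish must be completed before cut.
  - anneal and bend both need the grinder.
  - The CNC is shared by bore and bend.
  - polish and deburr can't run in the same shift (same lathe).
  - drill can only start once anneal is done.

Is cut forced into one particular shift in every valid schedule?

cut can be shift 3 (e.g. cut=shift 3; bend=shift 4; bore=shift 2; anneal=shift 1; weld=shift 5; deburr=shift 4; finish=shift 3; polish=shift 1; drill=shift 2) or shift 4 (e.g. anneal -> shift 1, weld -> shift 5, drill -> shift 2, bend -> shift 4, deburr -> shift 3, bore -> shift 2, finish -> shift 3, cut -> shift 4, polish -> shift 1).

No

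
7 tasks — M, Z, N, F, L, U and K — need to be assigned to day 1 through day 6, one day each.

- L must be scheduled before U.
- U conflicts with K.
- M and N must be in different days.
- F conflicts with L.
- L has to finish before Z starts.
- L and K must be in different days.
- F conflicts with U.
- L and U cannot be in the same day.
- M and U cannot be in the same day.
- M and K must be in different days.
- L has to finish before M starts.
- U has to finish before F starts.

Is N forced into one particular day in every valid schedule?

No

N can be day 1 (e.g. L -> day 1; Z -> day 2; F -> day 3; M -> day 3; K -> day 4; U -> day 2; N -> day 1) or day 2 (e.g. F in day 3, N in day 2, K in day 4, U in day 2, Z in day 2, M in day 3, L in day 1).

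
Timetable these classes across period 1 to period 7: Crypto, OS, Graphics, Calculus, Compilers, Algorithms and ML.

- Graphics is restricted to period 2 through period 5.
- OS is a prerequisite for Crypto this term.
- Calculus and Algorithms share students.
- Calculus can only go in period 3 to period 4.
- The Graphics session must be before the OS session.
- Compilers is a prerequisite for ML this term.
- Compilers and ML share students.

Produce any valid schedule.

Calculus in period 3, Graphics in period 2, Algorithms in period 1, ML in period 2, Compilers in period 1, OS in period 3, Crypto in period 4

Checking: OS(period 3) before Crypto(period 4); Graphics(period 2) before OS(period 3); Compilers(period 1) before ML(period 2); Compilers(period 1) != ML(period 2); Calculus(period 3) != Algorithms(period 1); Calculus=period 3 in [period 3,period 4]; Graphics=period 2 in [period 2,period 5].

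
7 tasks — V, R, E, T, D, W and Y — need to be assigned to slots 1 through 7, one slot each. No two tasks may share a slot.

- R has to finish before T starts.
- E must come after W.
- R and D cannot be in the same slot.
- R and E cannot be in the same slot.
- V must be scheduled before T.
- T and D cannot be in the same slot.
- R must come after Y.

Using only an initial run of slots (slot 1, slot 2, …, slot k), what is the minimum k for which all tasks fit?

7 slots

The precedence chain requires at least 3 distinct slots.
With at most 1 per slot and 7 tasks, at least 7 slots are needed.
7 works (last occupied slot: 7): for example D -> 7; Y -> 1; V -> 3; W -> 5; T -> 4; E -> 6; R -> 2.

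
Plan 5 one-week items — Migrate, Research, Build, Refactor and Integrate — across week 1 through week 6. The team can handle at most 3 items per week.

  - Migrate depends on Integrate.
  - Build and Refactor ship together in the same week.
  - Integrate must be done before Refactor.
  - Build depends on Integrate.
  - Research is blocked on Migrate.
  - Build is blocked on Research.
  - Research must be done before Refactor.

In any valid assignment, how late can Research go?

Precedence pushes Research to at least week 3; downstream work caps Research at week 5.
Research at week 5 is achievable: Integrate -> week 1, Refactor -> week 6, Migrate -> week 2, Build -> week 6, Research -> week 5.

week 5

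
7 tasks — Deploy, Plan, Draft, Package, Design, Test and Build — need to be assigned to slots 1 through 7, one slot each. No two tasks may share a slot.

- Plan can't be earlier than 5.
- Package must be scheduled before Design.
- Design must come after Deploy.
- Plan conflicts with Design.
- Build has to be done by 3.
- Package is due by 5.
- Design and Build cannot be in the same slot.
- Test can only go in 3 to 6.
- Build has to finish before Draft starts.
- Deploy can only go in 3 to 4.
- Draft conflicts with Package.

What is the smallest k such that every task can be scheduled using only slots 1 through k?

The precedence chain requires at least 2 distinct slots.
With at most 1 per slot and 7 tasks, at least 7 slots are needed.
Plan can't be placed before 5, so the schedule must run through at least slot 5.
7 works (last occupied slot: 7): for example Plan in 5, Build in 1, Test in 4, Design in 6, Package in 2, Draft in 7, Deploy in 3.

7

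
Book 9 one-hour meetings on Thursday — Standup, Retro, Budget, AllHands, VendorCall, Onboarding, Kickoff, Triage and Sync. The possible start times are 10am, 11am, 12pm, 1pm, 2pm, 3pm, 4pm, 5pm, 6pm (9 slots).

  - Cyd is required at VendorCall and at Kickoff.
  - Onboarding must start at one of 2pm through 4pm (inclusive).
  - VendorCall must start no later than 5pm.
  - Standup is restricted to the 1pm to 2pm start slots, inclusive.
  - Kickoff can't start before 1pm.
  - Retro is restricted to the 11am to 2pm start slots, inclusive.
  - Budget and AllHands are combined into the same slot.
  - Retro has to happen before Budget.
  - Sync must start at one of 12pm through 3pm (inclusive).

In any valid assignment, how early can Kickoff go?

Kickoff is available from 1pm.
Kickoff at 1pm is achievable: Retro=11am; Budget=12pm; Triage=10am; AllHands=12pm; Sync=12pm; Standup=1pm; Onboarding=2pm; VendorCall=10am; Kickoff=1pm.

1pm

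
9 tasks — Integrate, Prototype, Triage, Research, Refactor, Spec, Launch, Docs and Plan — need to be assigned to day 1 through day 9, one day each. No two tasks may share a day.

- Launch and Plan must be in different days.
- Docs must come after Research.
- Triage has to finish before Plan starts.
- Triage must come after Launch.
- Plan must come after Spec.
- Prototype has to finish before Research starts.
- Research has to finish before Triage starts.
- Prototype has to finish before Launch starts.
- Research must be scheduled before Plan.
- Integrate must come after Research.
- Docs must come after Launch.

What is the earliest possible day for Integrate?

Precedence pushes Integrate to at least day 3.
Integrate at day 3 is achievable: Prototype -> day 1, Launch -> day 4, Integrate -> day 3, Docs -> day 8, Triage -> day 5, Spec -> day 6, Research -> day 2, Plan -> day 7, Refactor -> day 9.

day 3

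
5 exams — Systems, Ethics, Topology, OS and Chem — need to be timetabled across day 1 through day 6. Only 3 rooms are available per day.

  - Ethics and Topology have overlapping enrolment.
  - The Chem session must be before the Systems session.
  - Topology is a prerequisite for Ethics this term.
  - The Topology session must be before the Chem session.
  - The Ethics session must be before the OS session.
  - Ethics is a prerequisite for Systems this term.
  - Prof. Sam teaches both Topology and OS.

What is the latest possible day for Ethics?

day 5

Precedence pushes Ethics to at least day 2; downstream work caps Ethics at day 5.
Ethics at day 5 is achievable: Ethics in day 5; Chem in day 2; OS in day 6; Systems in day 6; Topology in day 1.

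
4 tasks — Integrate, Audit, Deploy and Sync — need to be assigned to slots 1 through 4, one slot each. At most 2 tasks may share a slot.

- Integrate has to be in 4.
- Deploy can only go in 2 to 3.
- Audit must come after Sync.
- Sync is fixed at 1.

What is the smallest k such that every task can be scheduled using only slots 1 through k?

4

The precedence chain requires at least 2 distinct slots.
With at most 2 per slot and 4 tasks, at least 2 slots are needed.
Integrate can't be placed before 4, so the schedule must run through at least slot 4.
4 works (last occupied slot: 4): for example Integrate=4; Audit=2; Sync=1; Deploy=2.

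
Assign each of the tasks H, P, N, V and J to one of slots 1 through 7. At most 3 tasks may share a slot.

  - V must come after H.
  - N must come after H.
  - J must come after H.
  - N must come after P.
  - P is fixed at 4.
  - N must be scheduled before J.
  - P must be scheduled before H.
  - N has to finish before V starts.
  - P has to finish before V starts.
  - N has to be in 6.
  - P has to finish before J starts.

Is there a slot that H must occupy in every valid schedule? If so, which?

P is fixed at 4 and must come before H, so H is at least 5.
N is fixed at 6 and must come after H, so H is at most 5.
So H must be 5.

5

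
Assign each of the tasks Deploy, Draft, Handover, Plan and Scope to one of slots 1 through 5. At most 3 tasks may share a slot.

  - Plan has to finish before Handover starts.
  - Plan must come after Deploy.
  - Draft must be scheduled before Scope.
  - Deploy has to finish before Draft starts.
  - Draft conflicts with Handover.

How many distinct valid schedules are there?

Splitting on Deploy: it can be 1 (32), 2 (8), 3 (1). Listing each branch's schedules as (Draft, Handover, Plan, Scope):
Deploy=1: (2,3,2,3) (2,3,2,4) (2,3,2,5) (2,4,2,3) (2,4,2,4) (2,4,2,5) (2,4,3,3) (2,4,3,4) (2,4,3,5) (2,5,2,3) (2,5,2,4) (2,5,2,5) (2,5,3,3) (2,5,3,4) (2,5,3,5) (2,5,4,3) (2,5,4,4) (2,5,4,5) (3,4,2,4) (3,4,2,5) (3,4,3,4) (3,4,3,5) (3,5,2,4) (3,5,2,5) (3,5,3,4) (3,5,3,5) (3,5,4,4) (3,5,4,5) (4,3,2,5) (4,5,2,5) (4,5,3,5) (4,5,4,5) — 32.
Deploy=2: (3,4,3,4) (3,4,3,5) (3,5,3,4) (3,5,3,5) (3,5,4,4) (3,5,4,5) (4,5,3,5) (4,5,4,5) — 8.
Deploy=3: (4,5,4,5) — 1.
Summing: 32 + 8 + 1 = 41.

41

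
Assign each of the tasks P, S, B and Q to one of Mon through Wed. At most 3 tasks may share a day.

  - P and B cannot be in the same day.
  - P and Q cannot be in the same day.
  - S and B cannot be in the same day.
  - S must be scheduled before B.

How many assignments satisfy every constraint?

Splitting on P: it can be Mon (6), Tue (4), Wed (2). Listing each branch's schedules as (S, B, Q):
P=Mon: (Mon,Tue,Tue) (Mon,Tue,Wed) (Mon,Wed,Tue) (Mon,Wed,Wed) (Tue,Wed,Tue) (Tue,Wed,Wed) — 6.
P=Tue: (Mon,Wed,Mon) (Mon,Wed,Wed) (Tue,Wed,Mon) (Tue,Wed,Wed) — 4.
P=Wed: (Mon,Tue,Mon) (Mon,Tue,Tue) — 2.
Summing: 6 + 4 + 2 = 12.

12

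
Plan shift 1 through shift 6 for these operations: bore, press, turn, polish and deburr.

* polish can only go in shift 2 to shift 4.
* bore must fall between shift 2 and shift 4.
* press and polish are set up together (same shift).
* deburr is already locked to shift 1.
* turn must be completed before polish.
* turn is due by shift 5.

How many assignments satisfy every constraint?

Splitting on bore: it can be shift 2 (6), shift 3 (6), shift 4 (6). Listing each branch's schedules as (press, turn, polish, deburr) by shift number:
bore=shift 2: (2,1,2,1) (3,1,3,1) (3,2,3,1) (4,1,4,1) (4,2,4,1) (4,3,4,1) — 6.
bore=shift 3: (2,1,2,1) (3,1,3,1) (3,2,3,1) (4,1,4,1) (4,2,4,1) (4,3,4,1) — 6.
bore=shift 4: (2,1,2,1) (3,1,3,1) (3,2,3,1) (4,1,4,1) (4,2,4,1) (4,3,4,1) — 6.
Summing: 6 + 6 + 6 = 18.

18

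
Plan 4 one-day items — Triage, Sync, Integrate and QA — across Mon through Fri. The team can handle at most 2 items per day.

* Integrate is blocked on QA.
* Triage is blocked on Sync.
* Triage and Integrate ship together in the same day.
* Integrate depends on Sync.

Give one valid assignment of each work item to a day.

QA -> Mon; Triage -> Tue; Integrate -> Tue; Sync -> Mon

Checking: Sync(Mon) before Triage(Tue); QA(Mon) before Integrate(Tue); Sync(Mon) before Integrate(Tue); Triage = Integrate = Tue; max 2 per day (cap 2).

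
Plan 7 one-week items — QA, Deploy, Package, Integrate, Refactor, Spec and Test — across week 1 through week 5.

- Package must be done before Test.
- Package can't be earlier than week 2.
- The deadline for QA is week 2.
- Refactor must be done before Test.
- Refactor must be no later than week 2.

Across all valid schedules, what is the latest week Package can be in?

Package is available from week 2; downstream work caps Package at week 4.
Package at week 4 is achievable: Package in week 4; Integrate in week 1; Test in week 5; Refactor in week 1; Spec in week 1; Deploy in week 1; QA in week 1.

week 4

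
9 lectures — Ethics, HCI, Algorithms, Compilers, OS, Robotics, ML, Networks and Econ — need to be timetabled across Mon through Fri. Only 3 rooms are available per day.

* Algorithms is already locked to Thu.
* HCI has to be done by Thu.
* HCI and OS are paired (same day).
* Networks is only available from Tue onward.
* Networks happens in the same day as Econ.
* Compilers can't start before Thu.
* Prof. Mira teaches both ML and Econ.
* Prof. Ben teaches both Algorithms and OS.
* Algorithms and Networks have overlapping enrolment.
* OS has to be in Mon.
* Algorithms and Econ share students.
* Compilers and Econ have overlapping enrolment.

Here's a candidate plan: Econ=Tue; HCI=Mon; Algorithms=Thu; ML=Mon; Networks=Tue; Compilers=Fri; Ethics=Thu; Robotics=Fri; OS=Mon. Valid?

Networks happens in the same day as Econ — holds.
Algorithms and Econ share students — holds.
Compilers can't start before Thu — holds.
Compilers and Econ have overlapping enrolment — holds.
Networks is only available from Tue onward — holds.
Algorithms and Networks have overlapping enrolment — holds.
OS has to be in Mon — holds.
Only 3 rooms are available per day — holds.
HCI has to be done by Thu — holds.
HCI and OS are paired (same day) — holds.
Algorithms is already locked to Thu — holds.
Prof. Ben teaches both Algorithms and OS — holds.
Prof. Mira teaches both ML and Econ — holds.

Yes, all constraints hold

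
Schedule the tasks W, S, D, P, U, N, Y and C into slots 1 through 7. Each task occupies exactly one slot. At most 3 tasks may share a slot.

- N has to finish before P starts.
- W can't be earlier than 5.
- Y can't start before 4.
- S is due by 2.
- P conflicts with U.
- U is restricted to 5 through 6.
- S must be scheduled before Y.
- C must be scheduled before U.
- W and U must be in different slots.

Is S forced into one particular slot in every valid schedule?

S can be 1 (e.g. D=2, C=1, S=1, W=6, N=1, U=5, Y=4, P=2) or 2 (e.g. N in 1, U in 5, S in 2, C in 1, D in 1, Y in 4, P in 2, W in 6).

No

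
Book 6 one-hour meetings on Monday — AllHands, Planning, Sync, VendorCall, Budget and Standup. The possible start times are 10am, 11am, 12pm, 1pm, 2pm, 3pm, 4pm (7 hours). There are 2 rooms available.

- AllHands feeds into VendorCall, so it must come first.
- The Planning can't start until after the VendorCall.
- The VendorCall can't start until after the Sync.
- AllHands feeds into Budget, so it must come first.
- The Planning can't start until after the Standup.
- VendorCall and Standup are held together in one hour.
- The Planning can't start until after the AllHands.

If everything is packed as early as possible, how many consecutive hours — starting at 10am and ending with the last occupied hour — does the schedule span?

3

The precedence chain requires at least 3 distinct hours.
With at most 2 per hour and 6 meetings, at least 3 hours are needed.
3 works (last occupied hour: 12pm): for example Budget in 12pm, Standup in 11am, Planning in 12pm, VendorCall in 11am, AllHands in 10am, Sync in 10am.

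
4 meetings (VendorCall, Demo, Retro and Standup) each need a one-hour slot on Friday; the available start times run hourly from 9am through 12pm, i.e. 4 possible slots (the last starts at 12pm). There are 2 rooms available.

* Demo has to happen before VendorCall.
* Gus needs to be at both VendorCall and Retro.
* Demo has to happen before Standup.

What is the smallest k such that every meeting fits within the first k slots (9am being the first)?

2

The precedence chain requires at least 2 distinct slots.
With at most 2 per slot and 4 meetings, at least 2 slots are needed.
2 works (last occupied slot: 10am): for example Demo in 9am; Retro in 9am; Standup in 10am; VendorCall in 10am.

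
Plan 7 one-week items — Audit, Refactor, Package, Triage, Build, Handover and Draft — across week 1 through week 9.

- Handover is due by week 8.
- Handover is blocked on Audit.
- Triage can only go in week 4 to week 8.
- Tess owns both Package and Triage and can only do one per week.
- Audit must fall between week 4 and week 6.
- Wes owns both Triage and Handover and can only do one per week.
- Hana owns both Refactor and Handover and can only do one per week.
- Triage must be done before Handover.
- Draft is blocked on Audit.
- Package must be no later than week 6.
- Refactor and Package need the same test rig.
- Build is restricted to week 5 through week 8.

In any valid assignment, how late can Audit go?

week 6

Audit is available from week 4; Audit's own window allows nothing later than week 6.
Audit at week 6 is achievable: Audit in week 6, Package in week 1, Triage in week 4, Refactor in week 2, Draft in week 7, Handover in week 7, Build in week 5.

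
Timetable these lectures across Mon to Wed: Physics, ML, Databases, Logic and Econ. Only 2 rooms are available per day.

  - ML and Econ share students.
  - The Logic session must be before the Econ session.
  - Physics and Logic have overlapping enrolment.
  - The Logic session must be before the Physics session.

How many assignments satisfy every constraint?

Splitting on Physics: it can be Tue (7), Wed (10). Listing each branch's schedules as (ML, Databases, Logic, Econ):
Physics=Tue: (Mon,Tue,Mon,Wed) (Mon,Wed,Mon,Tue) (Mon,Wed,Mon,Wed) (Tue,Mon,Mon,Wed) (Tue,Wed,Mon,Wed) (Wed,Mon,Mon,Tue) (Wed,Wed,Mon,Tue) — 7.
Physics=Wed: (Mon,Mon,Tue,Wed) (Mon,Tue,Mon,Tue) (Mon,Tue,Mon,Wed) (Mon,Tue,Tue,Wed) (Mon,Wed,Mon,Tue) (Tue,Mon,Mon,Wed) (Tue,Mon,Tue,Wed) (Tue,Tue,Mon,Wed) (Wed,Mon,Mon,Tue) (Wed,Tue,Mon,Tue) — 10.
Summing: 7 + 10 = 17.

17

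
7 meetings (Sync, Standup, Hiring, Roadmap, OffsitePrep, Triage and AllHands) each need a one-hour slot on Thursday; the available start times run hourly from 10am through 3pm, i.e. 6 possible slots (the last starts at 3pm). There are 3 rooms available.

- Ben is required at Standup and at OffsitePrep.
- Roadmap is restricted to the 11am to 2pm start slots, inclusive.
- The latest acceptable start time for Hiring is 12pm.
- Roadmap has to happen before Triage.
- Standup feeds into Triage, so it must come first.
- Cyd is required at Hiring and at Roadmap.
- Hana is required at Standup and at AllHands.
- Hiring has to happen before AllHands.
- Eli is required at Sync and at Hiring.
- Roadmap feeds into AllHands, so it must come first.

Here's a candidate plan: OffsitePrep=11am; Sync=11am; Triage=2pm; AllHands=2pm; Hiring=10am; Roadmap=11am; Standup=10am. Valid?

The latest acceptable start time for Hiring is 12pm — holds.
Cyd is required at Hiring and at Roadmap — holds.
Standup feeds into Triage, so it must come first — holds.
Roadmap feeds into AllHands, so it must come first — holds.
Hana is required at Standup and at AllHands — holds.
Ben is required at Standup and at OffsitePrep — holds.
Eli is required at Sync and at Hiring — holds.
Hiring has to happen before AllHands — holds.
There are 3 rooms available — holds.
Roadmap has to happen before Triage — holds.
Roadmap is restricted to the 11am to 2pm start slots, inclusive — holds.

Yes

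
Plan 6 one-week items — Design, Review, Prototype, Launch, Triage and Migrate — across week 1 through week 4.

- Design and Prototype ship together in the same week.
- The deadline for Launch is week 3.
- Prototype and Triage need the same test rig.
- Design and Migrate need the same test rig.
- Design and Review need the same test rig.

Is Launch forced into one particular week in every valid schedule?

Launch can be week 1 (e.g. Migrate -> week 2; Launch -> week 1; Triage -> week 2; Design -> week 1; Prototype -> week 1; Review -> week 2) or week 2 (e.g. Migrate=week 2; Prototype=week 1; Review=week 2; Design=week 1; Triage=week 2; Launch=week 2).

No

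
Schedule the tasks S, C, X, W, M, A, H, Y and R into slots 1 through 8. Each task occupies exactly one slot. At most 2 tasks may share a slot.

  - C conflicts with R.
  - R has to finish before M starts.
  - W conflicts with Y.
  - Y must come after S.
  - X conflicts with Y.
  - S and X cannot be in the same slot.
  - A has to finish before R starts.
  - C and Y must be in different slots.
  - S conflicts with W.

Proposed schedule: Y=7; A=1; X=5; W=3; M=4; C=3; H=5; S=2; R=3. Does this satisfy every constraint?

Invalid. C conflicts with R.

C and Y must be in different slots — holds.
A has to finish before R starts — holds.
At most 2 tasks may share a slot — violated.
R has to finish before M starts — holds.
Y must come after S — holds.
C conflicts with R — violated.
W conflicts with Y — holds.
S and X cannot be in the same slot — holds.
X conflicts with Y — holds.
S conflicts with W — holds.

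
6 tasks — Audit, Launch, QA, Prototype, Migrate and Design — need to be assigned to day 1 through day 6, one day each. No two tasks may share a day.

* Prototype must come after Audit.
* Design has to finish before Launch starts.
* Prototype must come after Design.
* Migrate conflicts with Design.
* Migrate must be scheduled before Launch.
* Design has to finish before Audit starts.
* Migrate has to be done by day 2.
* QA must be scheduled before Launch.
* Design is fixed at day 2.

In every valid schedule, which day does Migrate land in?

day 1

Migrate's window is day 1–day 2.
Design is fixed at day 2, and Migrate can't share a day with Design.
So Migrate must be day 1.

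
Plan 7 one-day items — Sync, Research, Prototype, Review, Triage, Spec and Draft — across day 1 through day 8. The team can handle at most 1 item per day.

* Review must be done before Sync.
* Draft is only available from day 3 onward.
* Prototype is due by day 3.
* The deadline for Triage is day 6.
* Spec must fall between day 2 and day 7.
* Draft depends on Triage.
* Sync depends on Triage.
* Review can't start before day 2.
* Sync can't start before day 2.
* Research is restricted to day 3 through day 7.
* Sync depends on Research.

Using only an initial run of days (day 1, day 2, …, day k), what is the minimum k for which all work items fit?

The precedence chain requires at least 2 distinct days.
With at most 1 per day and 7 work items, at least 7 days are needed.
Propagating the time windows through the other constraints, Sync can't land before day 4, so the schedule must run through at least day 4.
7 works (last occupied day: day 7): for example Research in day 3; Prototype in day 1; Review in day 5; Sync in day 6; Draft in day 4; Triage in day 2; Spec in day 7.

7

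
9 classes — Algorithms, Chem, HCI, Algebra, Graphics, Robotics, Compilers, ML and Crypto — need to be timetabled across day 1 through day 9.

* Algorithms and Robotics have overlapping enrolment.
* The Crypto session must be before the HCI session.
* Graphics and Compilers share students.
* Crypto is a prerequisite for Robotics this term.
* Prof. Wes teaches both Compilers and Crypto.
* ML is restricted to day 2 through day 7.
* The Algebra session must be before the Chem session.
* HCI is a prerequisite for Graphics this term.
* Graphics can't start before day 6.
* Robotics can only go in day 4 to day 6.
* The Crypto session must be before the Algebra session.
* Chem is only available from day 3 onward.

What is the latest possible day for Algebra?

day 8

Precedence pushes Algebra to at least day 2; downstream work caps Algebra at day 8.
Algebra at day 8 is achievable: Algebra=day 8; Chem=day 9; Robotics=day 4; Algorithms=day 1; Crypto=day 1; ML=day 2; Graphics=day 6; HCI=day 2; Compilers=day 2.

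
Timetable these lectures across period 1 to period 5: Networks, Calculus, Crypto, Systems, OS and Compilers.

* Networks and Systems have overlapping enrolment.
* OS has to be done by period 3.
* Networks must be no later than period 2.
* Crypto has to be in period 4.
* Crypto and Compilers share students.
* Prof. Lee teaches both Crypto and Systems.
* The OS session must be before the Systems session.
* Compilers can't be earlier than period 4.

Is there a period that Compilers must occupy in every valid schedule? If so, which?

period 5

Compilers's window is period 4–period 5.
Crypto is fixed at period 4, and Compilers can't share a period with Crypto.
So Compilers must be period 5.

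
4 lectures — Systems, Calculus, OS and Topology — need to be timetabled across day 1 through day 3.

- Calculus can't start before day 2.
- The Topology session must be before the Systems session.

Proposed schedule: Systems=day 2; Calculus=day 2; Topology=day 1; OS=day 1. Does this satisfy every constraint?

Calculus can't start before day 2 — holds.
The Topology session must be before the Systems session — holds.

Valid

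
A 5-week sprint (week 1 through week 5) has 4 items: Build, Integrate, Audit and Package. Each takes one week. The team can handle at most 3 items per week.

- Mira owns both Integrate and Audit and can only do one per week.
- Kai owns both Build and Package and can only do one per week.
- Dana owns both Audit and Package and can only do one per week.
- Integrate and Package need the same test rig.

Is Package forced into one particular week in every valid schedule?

No

Package can be week 1 (e.g. Package in week 1, Build in week 2, Integrate in week 2, Audit in week 3) or week 2 (e.g. Package=week 2; Integrate=week 1; Build=week 1; Audit=week 3).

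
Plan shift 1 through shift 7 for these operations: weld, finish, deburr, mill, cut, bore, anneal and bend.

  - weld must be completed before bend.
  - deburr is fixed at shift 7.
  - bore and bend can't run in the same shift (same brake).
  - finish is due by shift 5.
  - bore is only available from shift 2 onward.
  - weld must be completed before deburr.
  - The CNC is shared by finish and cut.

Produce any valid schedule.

finish in shift 1; mill in shift 1; cut in shift 2; anneal in shift 1; weld in shift 1; bend in shift 3; deburr in shift 7; bore in shift 2

Checking: weld(shift 1) before deburr(shift 7); weld(shift 1) before bend(shift 3); finish(shift 1) != cut(shift 2); bore(shift 2) != bend(shift 3); deburr=shift 7 in [shift 7,shift 7]; bore=shift 2 in [shift 2,shift 7]; finish=shift 1 in [shift 1,shift 5].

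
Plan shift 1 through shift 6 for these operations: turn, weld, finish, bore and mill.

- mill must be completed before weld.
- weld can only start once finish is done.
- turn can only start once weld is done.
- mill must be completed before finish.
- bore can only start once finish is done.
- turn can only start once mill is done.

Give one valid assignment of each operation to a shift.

bore -> shift 3, turn -> shift 4, finish -> shift 2, weld -> shift 3, mill -> shift 1

Checking: mill(shift 1) before finish(shift 2); finish(shift 2) before weld(shift 3); weld(shift 3) before turn(shift 4); mill(shift 1) before turn(shift 4); finish(shift 2) before bore(shift 3); mill(shift 1) before weld(shift 3).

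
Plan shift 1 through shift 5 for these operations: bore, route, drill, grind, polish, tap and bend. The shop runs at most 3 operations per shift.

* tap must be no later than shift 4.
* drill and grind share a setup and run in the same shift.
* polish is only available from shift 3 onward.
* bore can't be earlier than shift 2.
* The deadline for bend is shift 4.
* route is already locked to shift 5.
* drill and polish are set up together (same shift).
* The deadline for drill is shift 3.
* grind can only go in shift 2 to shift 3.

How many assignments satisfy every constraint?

27

Splitting on bore: it can be shift 2 (9), shift 4 (9), shift 5 (9). Listing each branch's schedules as (route, drill, grind, polish, tap, bend) by shift number:
bore=shift 2: (5,3,3,3,1,1) (5,3,3,3,1,2) (5,3,3,3,1,4) (5,3,3,3,2,1) (5,3,3,3,2,2) (5,3,3,3,2,4) (5,3,3,3,4,1) (5,3,3,3,4,2) (5,3,3,3,4,4) — 9.
bore=shift 4: (5,3,3,3,1,1) (5,3,3,3,1,2) (5,3,3,3,1,4) (5,3,3,3,2,1) (5,3,3,3,2,2) (5,3,3,3,2,4) (5,3,3,3,4,1) (5,3,3,3,4,2) (5,3,3,3,4,4) — 9.
bore=shift 5: (5,3,3,3,1,1) (5,3,3,3,1,2) (5,3,3,3,1,4) (5,3,3,3,2,1) (5,3,3,3,2,2) (5,3,3,3,2,4) (5,3,3,3,4,1) (5,3,3,3,4,2) (5,3,3,3,4,4) — 9.
Summing: 9 + 9 + 9 = 27.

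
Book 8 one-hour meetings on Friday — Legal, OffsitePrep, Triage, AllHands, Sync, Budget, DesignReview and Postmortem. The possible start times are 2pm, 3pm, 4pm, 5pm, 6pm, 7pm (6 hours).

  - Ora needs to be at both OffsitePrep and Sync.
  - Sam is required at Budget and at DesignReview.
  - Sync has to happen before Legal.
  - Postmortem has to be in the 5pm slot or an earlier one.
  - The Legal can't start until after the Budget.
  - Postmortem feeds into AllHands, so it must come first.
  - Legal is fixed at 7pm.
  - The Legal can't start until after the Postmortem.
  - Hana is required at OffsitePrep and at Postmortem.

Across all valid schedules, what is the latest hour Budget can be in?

Downstream work caps Budget at 6pm.
Budget at 6pm is achievable: DesignReview=2pm, Budget=6pm, Triage=2pm, Postmortem=2pm, Legal=7pm, AllHands=3pm, Sync=2pm, OffsitePrep=3pm.

6pm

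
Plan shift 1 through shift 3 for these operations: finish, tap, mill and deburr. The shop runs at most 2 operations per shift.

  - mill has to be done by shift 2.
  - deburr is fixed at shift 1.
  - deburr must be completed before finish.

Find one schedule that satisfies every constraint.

finish in shift 2; tap in shift 2; mill in shift 1; deburr in shift 1

Checking: deburr(shift 1) before finish(shift 2); deburr=shift 1 in [shift 1,shift 1]; mill=shift 1 in [shift 1,shift 2]; max 2 per shift (cap 2).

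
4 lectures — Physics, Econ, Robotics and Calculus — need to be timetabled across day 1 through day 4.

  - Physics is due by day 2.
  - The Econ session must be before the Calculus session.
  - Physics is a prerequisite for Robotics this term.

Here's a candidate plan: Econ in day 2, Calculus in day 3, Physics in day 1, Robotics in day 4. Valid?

Physics is a prerequisite for Robotics this term — holds.
The Econ session must be before the Calculus session — holds.
Physics is due by day 2 — holds.

Yes, all constraints hold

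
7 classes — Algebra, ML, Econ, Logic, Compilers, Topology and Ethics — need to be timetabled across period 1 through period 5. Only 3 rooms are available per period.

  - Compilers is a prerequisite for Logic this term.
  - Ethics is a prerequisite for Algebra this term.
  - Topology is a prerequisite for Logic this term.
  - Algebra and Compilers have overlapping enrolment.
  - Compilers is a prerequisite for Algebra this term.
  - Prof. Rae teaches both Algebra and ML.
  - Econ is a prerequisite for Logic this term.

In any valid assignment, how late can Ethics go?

Downstream work caps Ethics at period 4.
Ethics at period 4 is achievable: Ethics=period 4; Algebra=period 5; Econ=period 1; Logic=period 2; Topology=period 1; ML=period 2; Compilers=period 1.

period 4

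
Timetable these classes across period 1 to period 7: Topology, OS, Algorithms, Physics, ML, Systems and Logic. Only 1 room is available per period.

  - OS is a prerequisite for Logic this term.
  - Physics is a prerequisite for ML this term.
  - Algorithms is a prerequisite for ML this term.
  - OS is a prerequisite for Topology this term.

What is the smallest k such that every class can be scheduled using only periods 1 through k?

The precedence chain requires at least 2 distinct periods.
With at most 1 per period and 7 classes, at least 7 periods are needed.
7 works (last occupied period: period 7): for example Topology=period 5, Algorithms=period 2, OS=period 1, Logic=period 6, Systems=period 7, ML=period 4, Physics=period 3.

7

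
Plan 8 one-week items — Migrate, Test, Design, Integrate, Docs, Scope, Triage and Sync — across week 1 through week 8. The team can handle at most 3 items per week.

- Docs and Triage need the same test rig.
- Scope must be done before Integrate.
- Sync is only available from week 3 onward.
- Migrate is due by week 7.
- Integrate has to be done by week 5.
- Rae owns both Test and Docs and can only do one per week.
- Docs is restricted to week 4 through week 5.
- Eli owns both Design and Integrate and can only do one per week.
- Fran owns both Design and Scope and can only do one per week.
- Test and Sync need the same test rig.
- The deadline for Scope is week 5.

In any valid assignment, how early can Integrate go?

Precedence pushes Integrate to at least week 2; Integrate's own window allows nothing later than week 5.
Integrate at week 2 is achievable: Test -> week 1; Integrate -> week 2; Scope -> week 1; Docs -> week 4; Design -> week 3; Triage -> week 2; Sync -> week 3; Migrate -> week 1.

week 2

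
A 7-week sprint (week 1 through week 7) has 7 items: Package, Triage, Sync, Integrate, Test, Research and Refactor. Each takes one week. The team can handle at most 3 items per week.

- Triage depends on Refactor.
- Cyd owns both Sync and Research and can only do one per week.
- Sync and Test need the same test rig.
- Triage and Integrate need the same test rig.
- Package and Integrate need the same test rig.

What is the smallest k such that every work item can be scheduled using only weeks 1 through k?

The precedence chain requires at least 2 distinct weeks.
With at most 3 per week and 7 work items, at least 3 weeks are needed.
3 works (last occupied week: week 3): for example Refactor -> week 1; Test -> week 2; Integrate -> week 3; Package -> week 1; Research -> week 2; Sync -> week 1; Triage -> week 2.

3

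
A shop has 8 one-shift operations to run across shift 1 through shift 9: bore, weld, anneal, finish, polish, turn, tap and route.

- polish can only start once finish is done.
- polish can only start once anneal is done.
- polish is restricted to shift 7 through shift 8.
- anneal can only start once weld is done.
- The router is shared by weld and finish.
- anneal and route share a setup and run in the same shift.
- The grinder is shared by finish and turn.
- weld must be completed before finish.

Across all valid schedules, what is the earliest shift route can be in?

shift 2

Route must be in the same shift as anneal, which can't be before shift 2, so route is at least shift 2; route must be in the same shift as anneal, which can't be after shift 7, so route is at most shift 7.
route at shift 2 is achievable: anneal=shift 2; route=shift 2; polish=shift 7; finish=shift 2; bore=shift 1; tap=shift 1; turn=shift 1; weld=shift 1.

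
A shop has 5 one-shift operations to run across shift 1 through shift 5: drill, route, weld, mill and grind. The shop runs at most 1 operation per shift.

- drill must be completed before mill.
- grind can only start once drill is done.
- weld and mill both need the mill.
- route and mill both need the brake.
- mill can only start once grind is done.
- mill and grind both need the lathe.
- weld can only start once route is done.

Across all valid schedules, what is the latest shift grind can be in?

shift 4

Precedence pushes grind to at least shift 2; downstream work caps grind at shift 4.
grind at shift 4 is achievable: mill -> shift 5, grind -> shift 4, drill -> shift 1, route -> shift 2, weld -> shift 3.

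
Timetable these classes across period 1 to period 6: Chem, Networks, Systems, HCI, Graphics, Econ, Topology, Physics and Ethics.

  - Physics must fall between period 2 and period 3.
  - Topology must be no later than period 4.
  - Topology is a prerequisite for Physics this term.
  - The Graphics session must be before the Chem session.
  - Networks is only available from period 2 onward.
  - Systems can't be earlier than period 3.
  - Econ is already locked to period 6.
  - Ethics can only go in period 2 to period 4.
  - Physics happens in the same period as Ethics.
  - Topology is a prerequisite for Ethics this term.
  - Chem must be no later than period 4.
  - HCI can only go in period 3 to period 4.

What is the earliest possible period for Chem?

period 2

Precedence pushes Chem to at least period 2; Chem's own window allows nothing later than period 4.
Chem at period 2 is achievable: HCI=period 3, Physics=period 2, Chem=period 2, Networks=period 2, Topology=period 1, Ethics=period 2, Econ=period 6, Graphics=period 1, Systems=period 3.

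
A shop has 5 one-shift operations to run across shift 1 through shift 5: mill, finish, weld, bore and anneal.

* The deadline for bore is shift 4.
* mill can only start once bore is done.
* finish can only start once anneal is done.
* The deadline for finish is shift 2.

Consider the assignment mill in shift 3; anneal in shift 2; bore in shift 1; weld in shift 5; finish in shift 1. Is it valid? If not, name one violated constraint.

mill can only start once bore is done — holds.
The deadline for finish is shift 2 — holds.
The deadline for bore is shift 4 — holds.
finish can only start once anneal is done — violated.

No. finish can only start once anneal is done is not satisfied.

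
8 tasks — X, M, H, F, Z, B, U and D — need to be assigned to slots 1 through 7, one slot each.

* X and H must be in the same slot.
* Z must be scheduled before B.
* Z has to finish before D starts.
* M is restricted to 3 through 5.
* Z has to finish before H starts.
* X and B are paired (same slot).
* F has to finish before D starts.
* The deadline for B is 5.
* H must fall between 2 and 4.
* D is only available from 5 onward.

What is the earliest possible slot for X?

2

X must be in the same slot as H, which can't be before 2, so X is at least 2; X must be in the same slot as H, which can't be after 4, so X is at most 4.
X at 2 is achievable: D=5, X=2, U=1, F=1, B=2, M=3, Z=1, H=2.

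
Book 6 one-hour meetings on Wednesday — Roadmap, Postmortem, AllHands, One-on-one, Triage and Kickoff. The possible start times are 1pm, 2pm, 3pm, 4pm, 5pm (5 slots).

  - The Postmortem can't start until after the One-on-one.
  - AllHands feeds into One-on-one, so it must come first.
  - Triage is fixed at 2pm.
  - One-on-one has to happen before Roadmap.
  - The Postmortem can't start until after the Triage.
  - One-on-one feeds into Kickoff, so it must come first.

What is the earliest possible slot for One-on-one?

Precedence pushes One-on-one to at least 2pm; downstream work caps One-on-one at 4pm.
One-on-one at 2pm is achievable: Triage=2pm; Kickoff=3pm; AllHands=1pm; Roadmap=3pm; One-on-one=2pm; Postmortem=3pm.

2pm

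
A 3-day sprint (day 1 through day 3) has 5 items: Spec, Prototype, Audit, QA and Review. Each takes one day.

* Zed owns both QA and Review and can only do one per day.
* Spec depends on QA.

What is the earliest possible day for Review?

day 1

Review at day 1 is achievable: Review=day 1, Prototype=day 1, QA=day 2, Audit=day 1, Spec=day 3.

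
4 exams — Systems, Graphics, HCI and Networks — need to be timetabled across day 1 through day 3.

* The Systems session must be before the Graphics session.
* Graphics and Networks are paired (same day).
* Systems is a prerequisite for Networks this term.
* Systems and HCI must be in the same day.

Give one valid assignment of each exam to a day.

HCI -> day 1; Systems -> day 1; Networks -> day 2; Graphics -> day 2

Checking: Systems(day 1) before Networks(day 2); Systems(day 1) before Graphics(day 2); Graphics = Networks = day 2; Systems = HCI = day 1.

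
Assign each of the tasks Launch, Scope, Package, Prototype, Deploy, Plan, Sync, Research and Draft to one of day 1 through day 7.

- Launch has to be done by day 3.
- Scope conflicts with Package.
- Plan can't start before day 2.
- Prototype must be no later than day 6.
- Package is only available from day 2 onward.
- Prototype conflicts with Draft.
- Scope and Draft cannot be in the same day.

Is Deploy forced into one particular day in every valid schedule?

No

Deploy can be day 1 (e.g. Prototype=day 1, Scope=day 1, Plan=day 2, Package=day 2, Draft=day 2, Deploy=day 1, Sync=day 1, Launch=day 1, Research=day 1) or day 2 (e.g. Prototype=day 1; Scope=day 1; Deploy=day 2; Launch=day 1; Plan=day 2; Draft=day 2; Package=day 2; Sync=day 1; Research=day 1).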